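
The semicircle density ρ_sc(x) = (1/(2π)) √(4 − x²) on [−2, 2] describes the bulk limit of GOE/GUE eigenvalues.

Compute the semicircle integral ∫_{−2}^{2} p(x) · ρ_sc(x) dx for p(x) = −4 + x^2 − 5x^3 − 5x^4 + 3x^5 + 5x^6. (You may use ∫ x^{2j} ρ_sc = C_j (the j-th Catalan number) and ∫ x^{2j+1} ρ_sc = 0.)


Write p(x) = Σ a_i x^i, split into monomials and integrate each against ρ_sc separately.
Using ∫ x^{2j} ρ_sc = C_j = (1/(j+1)) C(2j, j) (Catalan numbers) and ∫ x^{2j+1} ρ_sc = 0 (odd monomials vanish by symmetry):
  i = 0 (even): a_0 · C_{0} = -4 · 1 = -4
  i = 2 (even): a_2 · C_{1} = 1 · 1 = 1
  i = 3 (odd): ∫ x^3 ρ_sc = 0 (vanishes)
  i = 4 (even): a_4 · C_{2} = -5 · 2 = -10
  i = 5 (odd): ∫ x^5 ρ_sc = 0 (vanishes)
  i = 6 (even): a_6 · C_{3} = 5 · 5 = 25

Summing the contributions: ∫_{−2}^{2} p(x) ρ_sc(x) dx = (-4) + 1 + (-10) + 25 = 12.


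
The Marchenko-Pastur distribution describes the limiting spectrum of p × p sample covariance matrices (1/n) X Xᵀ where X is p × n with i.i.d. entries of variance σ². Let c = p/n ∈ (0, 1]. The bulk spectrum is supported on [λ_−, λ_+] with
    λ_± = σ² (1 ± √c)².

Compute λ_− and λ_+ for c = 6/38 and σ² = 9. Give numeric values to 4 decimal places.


c = 6/38 = 0.157895; √c = 0.397360.
λ_− = σ² (1 − √c)² = 9 · (1 − 0.397360)² = 9 · (0.602640)² = 3.268578.
λ_+ = σ² (1 + √c)² = 9 · (1 + 0.397360)² = 9 · (1.397360)² = 17.573527.

Rounded to 4 decimal places: λ_− ≈ 3.2686, λ_+ ≈ 17.5735.


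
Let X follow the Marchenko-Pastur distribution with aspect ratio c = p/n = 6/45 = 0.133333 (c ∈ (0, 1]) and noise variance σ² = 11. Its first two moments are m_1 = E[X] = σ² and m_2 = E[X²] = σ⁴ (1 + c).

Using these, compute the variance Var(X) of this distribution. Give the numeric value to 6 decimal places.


m_1 = E[X] = σ² = 11, so m_1² = 121.
m_2 = E[X²] = σ⁴ (1 + c) = 121 · (1 + 0.133333) = 121 · 1.133333 = 137.133333.
(Note m_2 − m_1² simplifies to c · σ⁴ = 0.133333 · 121.)

Var(X) = m_2 − m_1² = 137.133333 − 121 = 16.133333.


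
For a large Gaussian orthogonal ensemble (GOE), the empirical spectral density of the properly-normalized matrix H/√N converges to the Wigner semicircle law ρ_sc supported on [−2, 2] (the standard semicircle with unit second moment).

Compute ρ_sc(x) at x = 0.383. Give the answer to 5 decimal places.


ρ_sc(x) = (1/(2π)) √(4 − x²). With x = 0.383:
  4 − x² = 4 − (0.383)² = 4 − 0.146689 = 3.853311.
  √(4 − x²) = 1.962985.
  1/(2π) = 0.159155.
  ρ_sc(0.383) = 0.159155 · 1.962985 = 0.312419.

Rounded to 5 decimal places: ρ_sc(0.383) ≈ 0.31242.


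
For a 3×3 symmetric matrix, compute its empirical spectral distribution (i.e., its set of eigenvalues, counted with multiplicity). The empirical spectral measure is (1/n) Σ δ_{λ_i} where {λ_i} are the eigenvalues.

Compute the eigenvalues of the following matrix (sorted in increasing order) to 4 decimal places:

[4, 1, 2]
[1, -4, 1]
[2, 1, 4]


Since M is real symmetric, all three eigenvalues are real; they are the roots of det(λI − M) = λ³ − (tr M) λ² + s λ − det M, where s is the sum of the principal 2×2 minors.
tr M = 4 + (-4) + 4 = 4.
s = (4·(-4) − 1²) + (4·4 − 2²) + ((-4)·4 − 1²) = -17 + 12 + (-17) = -22.
det M (expand along row 1) = 4·(-17) − 1·2 + 2·9 = -52.
Characteristic polynomial: λ³ − 4λ² − 22λ + 52 = 0.
Substitute λ = y + (tr M)/3 = y + 1.333333 to remove the quadratic term: y³ + p·y + q = 0 with p = s − (tr M)²/3 = -27.333333 and q = −2(tr M)³/27 + (tr M)·s/3 − det M = 17.925926.
Three real roots ⇒ use the trigonometric (Viète) form: r = 2√(−p/3) = 6.036923, φ = arccos(3q/(p·r)) = arccos(-0.325908) = 1.902768 rad.
y_k = r·cos(φ/3 − 2πk/3) for k = 0, 1, 2 gives y = 4.862819, 0.666667, -5.529486.
λ_k = y_k + 1.333333 gives λ = 6.1962, 2.0000, -4.1962 (check: the sum is 4.0000 = tr M).

Eigenvalues sorted in increasing order: [-4.1962, 2.0000, 6.1962].


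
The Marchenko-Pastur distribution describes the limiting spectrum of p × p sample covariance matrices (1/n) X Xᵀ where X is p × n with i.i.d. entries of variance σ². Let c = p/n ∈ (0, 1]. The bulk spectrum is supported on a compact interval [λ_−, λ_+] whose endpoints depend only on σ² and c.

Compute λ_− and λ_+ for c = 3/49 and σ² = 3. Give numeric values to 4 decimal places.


c = 3/49 = 0.061224; √c = 0.247436.
λ_− = σ² (1 − √c)² = 3 · (1 − 0.247436)² = 3 · (0.752564)² = 1.699058.
λ_+ = σ² (1 + √c)² = 3 · (1 + 0.247436)² = 3 · (1.247436)² = 4.668288.

Rounded to 4 decimal places: λ_− ≈ 1.6991, λ_+ ≈ 4.6683.


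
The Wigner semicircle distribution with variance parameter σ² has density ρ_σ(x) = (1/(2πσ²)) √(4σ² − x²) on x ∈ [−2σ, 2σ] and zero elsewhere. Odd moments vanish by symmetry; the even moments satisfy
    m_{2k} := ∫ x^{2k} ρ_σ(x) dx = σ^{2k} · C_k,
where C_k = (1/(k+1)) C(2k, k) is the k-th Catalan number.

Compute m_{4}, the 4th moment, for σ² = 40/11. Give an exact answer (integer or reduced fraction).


By the scaled semicircle moment identity, m_{2k} = σ^{2k} · C_k with k = 2.
C_2 = (1/(k+1)) · C(2k, k) = (1/3) · C(4, 2) = (1/3) · 6 = 2.
σ^{2k} = (σ²)^k = (40/11)^2 = 1600/121.

Therefore m_{4} = σ^{4} · C_2 = (1600/121) · 2 = 3200/121.


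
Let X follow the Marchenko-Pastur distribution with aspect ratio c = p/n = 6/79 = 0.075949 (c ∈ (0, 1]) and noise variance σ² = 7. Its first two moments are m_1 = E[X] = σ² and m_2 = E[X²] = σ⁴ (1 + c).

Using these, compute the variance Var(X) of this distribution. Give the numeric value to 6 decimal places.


m_1 = E[X] = σ² = 7, so m_1² = 49.
m_2 = E[X²] = σ⁴ (1 + c) = 49 · (1 + 0.075949) = 49 · 1.075949 = 52.721519.
(Note m_2 − m_1² simplifies to c · σ⁴ = 0.075949 · 49.)

Var(X) = m_2 − m_1² = 52.721519 − 49 = 3.721519.


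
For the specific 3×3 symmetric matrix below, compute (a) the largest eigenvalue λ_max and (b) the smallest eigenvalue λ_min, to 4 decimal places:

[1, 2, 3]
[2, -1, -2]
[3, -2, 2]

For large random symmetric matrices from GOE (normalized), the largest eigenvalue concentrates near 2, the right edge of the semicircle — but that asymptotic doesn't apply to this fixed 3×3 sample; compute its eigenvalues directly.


Since M is real symmetric, all three eigenvalues are real; they are the roots of det(λI − M) = λ³ − (tr M) λ² + s λ − det M, where s is the sum of the principal 2×2 minors.
tr M = 1 + (-1) + 2 = 2.
s = (1·(-1) − 2²) + (1·2 − 3²) + ((-1)·2 − (-2)²) = -5 + (-7) + (-6) = -18.
det M (expand along row 1) = 1·(-6) − 2·10 + 3·(-1) = -29.
Characteristic polynomial: λ³ − 2λ² − 18λ + 29 = 0.
Substitute λ = y + (tr M)/3 = y + 0.666667 to remove the quadratic term: y³ + p·y + q = 0 with p = s − (tr M)²/3 = -19.333333 and q = −2(tr M)³/27 + (tr M)·s/3 − det M = 16.407407.
Three real roots ⇒ use the trigonometric (Viète) form: r = 2√(−p/3) = 5.077182, φ = arccos(3q/(p·r)) = arccos(-0.501455) = 2.096076 rad.
y_k = r·cos(φ/3 − 2πk/3) for k = 0, 1, 2 gives y = 3.887518, 0.884444, -4.771963.
λ_k = y_k + 0.666667 gives λ = 4.5542, 1.5511, -4.1053 (check: the sum is 2.0000 = tr M).

Hence λ_max = 4.5542 and λ_min = -4.1053.


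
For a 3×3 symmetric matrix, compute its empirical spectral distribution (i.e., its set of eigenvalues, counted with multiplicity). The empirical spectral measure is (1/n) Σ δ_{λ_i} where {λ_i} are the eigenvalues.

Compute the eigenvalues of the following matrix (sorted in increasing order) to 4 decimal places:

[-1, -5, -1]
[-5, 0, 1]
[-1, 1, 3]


Since M is real symmetric, all three eigenvalues are real; they are the roots of det(λI − M) = λ³ − (tr M) λ² + s λ − det M, where s is the sum of the principal 2×2 minors.
tr M = -1 + 0 + 3 = 2.
s = ((-1)·0 − (-5)²) + ((-1)·3 − (-1)²) + (0·3 − 1²) = -25 + (-4) + (-1) = -30.
det M (expand along row 1) = (-1)·(-1) − (-5)·(-14) + (-1)·(-5) = -64.
Characteristic polynomial: λ³ − 2λ² − 30λ + 64 = 0.
Substitute λ = y + (tr M)/3 = y + 0.666667 to remove the quadratic term: y³ + p·y + q = 0 with p = s − (tr M)²/3 = -31.333333 and q = −2(tr M)³/27 + (tr M)·s/3 − det M = 43.407407.
Three real roots ⇒ use the trigonometric (Viète) form: r = 2√(−p/3) = 6.463573, φ = arccos(3q/(p·r)) = arccos(-0.642992) = 2.269195 rad.
y_k = r·cos(φ/3 − 2πk/3) for k = 0, 1, 2 gives y = 4.701037, 1.491163, -6.192200.
λ_k = y_k + 0.666667 gives λ = 5.3677, 2.1578, -5.5255 (check: the sum is 2.0000 = tr M).

Eigenvalues sorted in increasing order: [-5.5255, 2.1578, 5.3677].


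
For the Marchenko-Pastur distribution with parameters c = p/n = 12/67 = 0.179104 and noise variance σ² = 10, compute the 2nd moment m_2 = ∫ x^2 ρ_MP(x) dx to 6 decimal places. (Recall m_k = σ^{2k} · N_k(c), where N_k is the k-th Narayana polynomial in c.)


E[X²] = σ⁴ (1 + c) (second MP moment). With σ² = 10 (so σ⁴ = 100) and c = 12/67 = 0.179104: E[X²] = 100 · (1 + 0.179104) = 100 · 1.179104.

So E[X^2] = 117.910448.


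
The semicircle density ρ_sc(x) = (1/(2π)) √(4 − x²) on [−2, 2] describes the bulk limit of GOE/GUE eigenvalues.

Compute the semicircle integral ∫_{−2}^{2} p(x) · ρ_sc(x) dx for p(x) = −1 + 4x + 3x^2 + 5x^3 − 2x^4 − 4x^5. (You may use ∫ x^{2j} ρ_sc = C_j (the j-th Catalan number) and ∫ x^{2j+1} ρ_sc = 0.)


Write p(x) = Σ a_i x^i, split into monomials and integrate each against ρ_sc separately.
Using ∫ x^{2j} ρ_sc = C_j = (1/(j+1)) C(2j, j) (Catalan numbers) and ∫ x^{2j+1} ρ_sc = 0 (odd monomials vanish by symmetry):
  i = 0 (even): a_0 · C_{0} = -1 · 1 = -1
  i = 1 (odd): ∫ x^1 ρ_sc = 0 (vanishes)
  i = 2 (even): a_2 · C_{1} = 3 · 1 = 3
  i = 3 (odd): ∫ x^3 ρ_sc = 0 (vanishes)
  i = 4 (even): a_4 · C_{2} = -2 · 2 = -4
  i = 5 (odd): ∫ x^5 ρ_sc = 0 (vanishes)

Summing the contributions: ∫_{−2}^{2} p(x) ρ_sc(x) dx = (-1) + 3 + (-4) = -2.


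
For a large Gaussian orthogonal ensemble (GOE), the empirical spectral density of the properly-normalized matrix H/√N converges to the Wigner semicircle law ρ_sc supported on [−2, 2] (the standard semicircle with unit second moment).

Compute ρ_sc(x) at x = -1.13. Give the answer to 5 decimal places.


ρ_sc(x) = (1/(2π)) √(4 − x²). With x = -1.13:
  4 − x² = 4 − (-1.13)² = 4 − 1.276900 = 2.723100.
  √(4 − x²) = 1.650182.
  1/(2π) = 0.159155.
  ρ_sc(-1.13) = 0.159155 · 1.650182 = 0.262635.

Rounded to 5 decimal places: ρ_sc(-1.13) ≈ 0.26263.


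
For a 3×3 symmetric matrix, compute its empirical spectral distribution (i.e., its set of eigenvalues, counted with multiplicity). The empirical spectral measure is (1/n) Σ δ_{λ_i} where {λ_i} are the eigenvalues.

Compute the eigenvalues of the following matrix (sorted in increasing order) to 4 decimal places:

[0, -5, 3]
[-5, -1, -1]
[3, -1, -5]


Since M is real symmetric, all three eigenvalues are real; they are the roots of det(λI − M) = λ³ − (tr M) λ² + s λ − det M, where s is the sum of the principal 2×2 minors.
tr M = 0 + (-1) + (-5) = -6.
s = (0·(-1) − (-5)²) + (0·(-5) − 3²) + ((-1)·(-5) − (-1)²) = -25 + (-9) + 4 = -30.
det M (expand along row 1) = 0·4 − (-5)·28 + 3·8 = 164.
Characteristic polynomial: λ³ + 6λ² − 30λ − 164 = 0.
Substitute λ = y + (tr M)/3 = y − 2.000000 to remove the quadratic term: y³ + p·y + q = 0 with p = s − (tr M)²/3 = -42.000000 and q = −2(tr M)³/27 + (tr M)·s/3 − det M = -88.000000.
Three real roots ⇒ use the trigonometric (Viète) form: r = 2√(−p/3) = 7.483315, φ = arccos(3q/(p·r)) = arccos(0.839964) = 0.573580 rad.
y_k = r·cos(φ/3 − 2πk/3) for k = 0, 1, 2 gives y = 7.346955, -2.441939, -4.905016.
λ_k = y_k − 2.000000 gives λ = 5.3470, -4.4419, -6.9050 (check: the sum is -6.0000 = tr M).

Eigenvalues sorted in increasing order: [-6.9050, -4.4419, 5.3470].


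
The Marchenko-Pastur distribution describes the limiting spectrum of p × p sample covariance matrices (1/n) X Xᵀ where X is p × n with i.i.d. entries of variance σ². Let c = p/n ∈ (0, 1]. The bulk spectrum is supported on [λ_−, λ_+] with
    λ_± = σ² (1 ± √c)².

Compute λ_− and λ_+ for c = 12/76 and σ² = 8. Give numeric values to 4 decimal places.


c = 12/76 = 0.157895; √c = 0.397360.
λ_− = σ² (1 − √c)² = 8 · (1 − 0.397360)² = 8 · (0.602640)² = 2.905403.
λ_+ = σ² (1 + √c)² = 8 · (1 + 0.397360)² = 8 · (1.397360)² = 15.620913.

Rounded to 4 decimal places: λ_− ≈ 2.9054, λ_+ ≈ 15.6209.


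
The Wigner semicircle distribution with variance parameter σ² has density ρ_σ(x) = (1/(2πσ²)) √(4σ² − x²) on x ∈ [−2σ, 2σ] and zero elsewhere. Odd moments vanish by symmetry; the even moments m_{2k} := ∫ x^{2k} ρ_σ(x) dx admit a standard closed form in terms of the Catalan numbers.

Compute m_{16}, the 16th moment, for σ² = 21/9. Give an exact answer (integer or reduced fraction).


By the scaled semicircle moment identity, m_{2k} = σ^{2k} · C_k with k = 8.
C_8 = (1/(k+1)) · C(2k, k) = (1/9) · C(16, 8) = (1/9) · 12870 = 1430.
σ^{2k} = (σ²)^k = (21/9)^8 = 5764801/6561.

Therefore m_{16} = σ^{16} · C_8 = (5764801/6561) · 1430 = 8243665430/6561.


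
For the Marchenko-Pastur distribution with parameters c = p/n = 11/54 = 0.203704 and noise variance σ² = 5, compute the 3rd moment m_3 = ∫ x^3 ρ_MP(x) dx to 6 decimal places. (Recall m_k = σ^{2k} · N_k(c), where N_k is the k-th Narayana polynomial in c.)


E[X³] = σ⁶ (1 + 3c + c²) (third MP moment). With σ² = 5 (so σ⁶ = 125) and c = 11/54 = 0.203704: E[X³] = 125 · (1 + 3·0.203704 + (0.203704)²) = 125 · 1.652606.

So E[X^3] = 206.575789.


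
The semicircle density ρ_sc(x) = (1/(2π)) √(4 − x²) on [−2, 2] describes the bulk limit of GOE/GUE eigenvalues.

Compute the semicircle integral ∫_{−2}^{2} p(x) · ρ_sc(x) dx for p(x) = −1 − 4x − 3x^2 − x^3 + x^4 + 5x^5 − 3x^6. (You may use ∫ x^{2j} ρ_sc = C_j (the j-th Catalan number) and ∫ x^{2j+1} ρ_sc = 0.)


Write p(x) = Σ a_i x^i, split into monomials and integrate each against ρ_sc separately.
Using ∫ x^{2j} ρ_sc = C_j = (1/(j+1)) C(2j, j) (Catalan numbers) and ∫ x^{2j+1} ρ_sc = 0 (odd monomials vanish by symmetry):
  i = 0 (even): a_0 · C_{0} = -1 · 1 = -1
  i = 1 (odd): ∫ x^1 ρ_sc = 0 (vanishes)
  i = 2 (even): a_2 · C_{1} = -3 · 1 = -3
  i = 3 (odd): ∫ x^3 ρ_sc = 0 (vanishes)
  i = 4 (even): a_4 · C_{2} = 1 · 2 = 2
  i = 5 (odd): ∫ x^5 ρ_sc = 0 (vanishes)
  i = 6 (even): a_6 · C_{3} = -3 · 5 = -15

Summing the contributions: ∫_{−2}^{2} p(x) ρ_sc(x) dx = (-1) + (-3) + 2 + (-15) = -17.


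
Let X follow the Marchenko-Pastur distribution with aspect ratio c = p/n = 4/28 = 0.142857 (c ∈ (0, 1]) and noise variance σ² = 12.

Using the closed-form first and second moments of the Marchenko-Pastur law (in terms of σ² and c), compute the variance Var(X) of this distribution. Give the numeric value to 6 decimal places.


Recall the MP moments m_1 = E[X] = σ² and m_2 = E[X²] = σ⁴ (1 + c).
m_1 = E[X] = σ² = 12, so m_1² = 144.
m_2 = E[X²] = σ⁴ (1 + c) = 144 · (1 + 0.142857) = 144 · 1.142857 = 164.571429.
(Note m_2 − m_1² simplifies to c · σ⁴ = 0.142857 · 144.)

Var(X) = m_2 − m_1² = 164.571429 − 144 = 20.571429.


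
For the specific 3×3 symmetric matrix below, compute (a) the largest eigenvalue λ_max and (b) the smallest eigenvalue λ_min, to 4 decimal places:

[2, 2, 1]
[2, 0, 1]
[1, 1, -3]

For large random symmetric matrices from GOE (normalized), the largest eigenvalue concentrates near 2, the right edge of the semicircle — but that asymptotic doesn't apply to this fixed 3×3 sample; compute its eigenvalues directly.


Since M is real symmetric, all three eigenvalues are real; they are the roots of det(λI − M) = λ³ − (tr M) λ² + s λ − det M, where s is the sum of the principal 2×2 minors.
tr M = 2 + 0 + (-3) = -1.
s = (2·0 − 2²) + (2·(-3) − 1²) + (0·(-3) − 1²) = -4 + (-7) + (-1) = -12.
det M (expand along row 1) = 2·(-1) − 2·(-7) + 1·2 = 14.
Characteristic polynomial: λ³ + λ² − 12λ − 14 = 0.
Substitute λ = y + (tr M)/3 = y − 0.333333 to remove the quadratic term: y³ + p·y + q = 0 with p = s − (tr M)²/3 = -12.333333 and q = −2(tr M)³/27 + (tr M)·s/3 − det M = -9.925926.
Three real roots ⇒ use the trigonometric (Viète) form: r = 2√(−p/3) = 4.055175, φ = arccos(3q/(p·r)) = arccos(0.595391) = 0.933044 rad.
y_k = r·cos(φ/3 − 2πk/3) for k = 0, 1, 2 gives y = 3.860622, -0.855587, -3.005035.
λ_k = y_k − 0.333333 gives λ = 3.5273, -1.1889, -3.3384 (check: the sum is -1.0000 = tr M).

Hence λ_max = 3.5273 and λ_min = -3.3384.


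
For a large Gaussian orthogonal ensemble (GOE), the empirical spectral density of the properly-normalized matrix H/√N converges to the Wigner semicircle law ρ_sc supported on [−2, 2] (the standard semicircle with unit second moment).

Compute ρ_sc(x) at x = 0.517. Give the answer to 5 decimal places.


ρ_sc(x) = (1/(2π)) √(4 − x²). With x = 0.517:
  4 − x² = 4 − (0.517)² = 4 − 0.267289 = 3.732711.
  √(4 − x²) = 1.932023.
  1/(2π) = 0.159155.
  ρ_sc(0.517) = 0.159155 · 1.932023 = 0.307491.

Rounded to 5 decimal places: ρ_sc(0.517) ≈ 0.30749.


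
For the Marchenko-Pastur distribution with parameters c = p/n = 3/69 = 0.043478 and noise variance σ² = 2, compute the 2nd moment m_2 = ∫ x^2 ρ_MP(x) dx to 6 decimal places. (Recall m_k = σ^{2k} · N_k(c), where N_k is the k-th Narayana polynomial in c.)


E[X²] = σ⁴ (1 + c) (second MP moment). With σ² = 2 (so σ⁴ = 4) and c = 3/69 = 0.043478: E[X²] = 4 · (1 + 0.043478) = 4 · 1.043478.

So E[X^2] = 4.173913.


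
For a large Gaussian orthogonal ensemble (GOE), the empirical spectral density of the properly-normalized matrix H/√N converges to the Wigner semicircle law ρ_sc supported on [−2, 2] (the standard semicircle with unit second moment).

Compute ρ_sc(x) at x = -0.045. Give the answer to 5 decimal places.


ρ_sc(x) = (1/(2π)) √(4 − x²). With x = -0.045:
  4 − x² = 4 − (-0.045)² = 4 − 0.002025 = 3.997975.
  √(4 − x²) = 1.999494.
  1/(2π) = 0.159155.
  ρ_sc(-0.045) = 0.159155 · 1.999494 = 0.318229.

Rounded to 5 decimal places: ρ_sc(-0.045) ≈ 0.31823.


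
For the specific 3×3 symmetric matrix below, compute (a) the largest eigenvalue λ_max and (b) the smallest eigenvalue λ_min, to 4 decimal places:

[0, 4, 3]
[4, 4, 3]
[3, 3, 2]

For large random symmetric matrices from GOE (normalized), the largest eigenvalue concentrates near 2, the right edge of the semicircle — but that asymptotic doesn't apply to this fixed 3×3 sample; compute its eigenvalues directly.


Since M is real symmetric, all three eigenvalues are real; they are the roots of det(λI − M) = λ³ − (tr M) λ² + s λ − det M, where s is the sum of the principal 2×2 minors.
tr M = 0 + 4 + 2 = 6.
s = (0·4 − 4²) + (0·2 − 3²) + (4·2 − 3²) = -16 + (-9) + (-1) = -26.
det M (expand along row 1) = 0·(-1) − 4·(-1) + 3·0 = 4.
Characteristic polynomial: λ³ − 6λ² − 26λ − 4 = 0.
Substitute λ = y + (tr M)/3 = y + 2.000000 to remove the quadratic term: y³ + p·y + q = 0 with p = s − (tr M)²/3 = -38.000000 and q = −2(tr M)³/27 + (tr M)·s/3 − det M = -72.000000.
Three real roots ⇒ use the trigonometric (Viète) form: r = 2√(−p/3) = 7.118052, φ = arccos(3q/(p·r)) = arccos(0.798563) = 0.645893 rad.
y_k = r·cos(φ/3 − 2πk/3) for k = 0, 1, 2 gives y = 6.953717, -2.159904, -4.793813.
λ_k = y_k + 2.000000 gives λ = 8.9537, -0.1599, -2.7938 (check: the sum is 6.0000 = tr M).

Hence λ_max = 8.9537 and λ_min = -2.7938.


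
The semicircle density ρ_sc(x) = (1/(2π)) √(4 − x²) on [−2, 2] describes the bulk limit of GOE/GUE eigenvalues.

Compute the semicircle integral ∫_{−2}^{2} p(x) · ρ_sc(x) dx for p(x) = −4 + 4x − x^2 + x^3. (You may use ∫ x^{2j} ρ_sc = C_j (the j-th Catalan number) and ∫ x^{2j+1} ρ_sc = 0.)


Write p(x) = Σ a_i x^i, split into monomials and integrate each against ρ_sc separately.
Using ∫ x^{2j} ρ_sc = C_j = (1/(j+1)) C(2j, j) (Catalan numbers) and ∫ x^{2j+1} ρ_sc = 0 (odd monomials vanish by symmetry):
  i = 0 (even): a_0 · C_{0} = -4 · 1 = -4
  i = 1 (odd): ∫ x^1 ρ_sc = 0 (vanishes)
  i = 2 (even): a_2 · C_{1} = -1 · 1 = -1
  i = 3 (odd): ∫ x^3 ρ_sc = 0 (vanishes)

Summing the contributions: ∫_{−2}^{2} p(x) ρ_sc(x) dx = (-4) + (-1) = -5.


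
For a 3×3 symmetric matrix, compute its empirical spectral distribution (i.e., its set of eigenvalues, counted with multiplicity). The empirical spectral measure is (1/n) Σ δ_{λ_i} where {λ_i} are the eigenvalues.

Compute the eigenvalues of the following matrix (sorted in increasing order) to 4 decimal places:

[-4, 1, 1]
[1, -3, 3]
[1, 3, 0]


Since M is real symmetric, all three eigenvalues are real; they are the roots of det(λI − M) = λ³ − (tr M) λ² + s λ − det M, where s is the sum of the principal 2×2 minors.
tr M = -4 + (-3) + 0 = -7.
s = ((-4)·(-3) − 1²) + ((-4)·0 − 1²) + ((-3)·0 − 3²) = 11 + (-1) + (-9) = 1.
det M (expand along row 1) = (-4)·(-9) − 1·(-3) + 1·6 = 45.
Characteristic polynomial: λ³ + 7λ² + λ − 45 = 0.
Substitute λ = y + (tr M)/3 = y − 2.333333 to remove the quadratic term: y³ + p·y + q = 0 with p = s − (tr M)²/3 = -15.333333 and q = −2(tr M)³/27 + (tr M)·s/3 − det M = -21.925926.
Three real roots ⇒ use the trigonometric (Viète) form: r = 2√(−p/3) = 4.521553, φ = arccos(3q/(p·r)) = arccos(0.948757) = 0.321518 rad.
y_k = r·cos(φ/3 − 2πk/3) for k = 0, 1, 2 gives y = 4.495611, -1.828944, -2.666667.
λ_k = y_k − 2.333333 gives λ = 2.1623, -4.1623, -5.0000 (check: the sum is -7.0000 = tr M).

Eigenvalues sorted in increasing order: [-5.0000, -4.1623, 2.1623].


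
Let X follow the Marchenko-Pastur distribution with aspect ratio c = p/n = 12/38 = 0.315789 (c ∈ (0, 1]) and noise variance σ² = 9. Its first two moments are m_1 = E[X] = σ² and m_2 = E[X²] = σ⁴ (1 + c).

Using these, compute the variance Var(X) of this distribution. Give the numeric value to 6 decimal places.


m_1 = E[X] = σ² = 9, so m_1² = 81.
m_2 = E[X²] = σ⁴ (1 + c) = 81 · (1 + 0.315789) = 81 · 1.315789 = 106.578947.
(Note m_2 − m_1² simplifies to c · σ⁴ = 0.315789 · 81.)

Var(X) = m_2 − m_1² = 106.578947 − 81 = 25.578947.


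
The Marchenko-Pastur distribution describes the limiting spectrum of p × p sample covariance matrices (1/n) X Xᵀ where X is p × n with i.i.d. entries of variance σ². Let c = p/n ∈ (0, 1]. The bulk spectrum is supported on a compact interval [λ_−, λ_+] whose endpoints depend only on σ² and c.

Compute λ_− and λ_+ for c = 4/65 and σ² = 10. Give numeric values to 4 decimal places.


c = 4/65 = 0.061538; √c = 0.248069.
λ_− = σ² (1 − √c)² = 10 · (1 − 0.248069)² = 10 · (0.751931)² = 5.653995.
λ_+ = σ² (1 + √c)² = 10 · (1 + 0.248069)² = 10 · (1.248069)² = 15.576774.

Rounded to 4 decimal places: λ_− ≈ 5.6540, λ_+ ≈ 15.5768.


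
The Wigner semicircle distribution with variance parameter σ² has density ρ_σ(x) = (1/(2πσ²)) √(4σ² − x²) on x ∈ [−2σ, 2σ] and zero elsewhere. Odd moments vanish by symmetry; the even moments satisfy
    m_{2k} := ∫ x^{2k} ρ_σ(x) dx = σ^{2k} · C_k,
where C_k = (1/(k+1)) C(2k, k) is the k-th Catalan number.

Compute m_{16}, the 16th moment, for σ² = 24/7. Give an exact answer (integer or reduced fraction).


By the scaled semicircle moment identity, m_{2k} = σ^{2k} · C_k with k = 8.
C_8 = (1/(k+1)) · C(2k, k) = (1/9) · C(16, 8) = (1/9) · 12870 = 1430.
σ^{2k} = (σ²)^k = (24/7)^8 = 110075314176/5764801.

Therefore m_{16} = σ^{16} · C_8 = (110075314176/5764801) · 1430 = 157407699271680/5764801.


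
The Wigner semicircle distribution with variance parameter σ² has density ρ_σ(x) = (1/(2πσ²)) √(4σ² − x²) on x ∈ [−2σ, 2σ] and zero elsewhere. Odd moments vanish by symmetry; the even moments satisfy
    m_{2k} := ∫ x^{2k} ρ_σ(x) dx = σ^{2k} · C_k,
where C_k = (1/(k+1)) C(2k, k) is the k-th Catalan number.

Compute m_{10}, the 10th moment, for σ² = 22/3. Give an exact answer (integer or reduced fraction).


By the scaled semicircle moment identity, m_{2k} = σ^{2k} · C_k with k = 5.
C_5 = (1/(k+1)) · C(2k, k) = (1/6) · C(10, 5) = (1/6) · 252 = 42.
σ^{2k} = (σ²)^k = (22/3)^5 = 5153632/243.

Therefore m_{10} = σ^{10} · C_5 = (5153632/243) · 42 = 72150848/81.


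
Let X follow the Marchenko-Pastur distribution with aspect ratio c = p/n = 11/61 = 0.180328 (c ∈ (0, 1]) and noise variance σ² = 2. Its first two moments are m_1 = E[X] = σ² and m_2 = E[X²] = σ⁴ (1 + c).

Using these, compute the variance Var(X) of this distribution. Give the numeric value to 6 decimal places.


m_1 = E[X] = σ² = 2, so m_1² = 4.
m_2 = E[X²] = σ⁴ (1 + c) = 4 · (1 + 0.180328) = 4 · 1.180328 = 4.721311.
(Note m_2 − m_1² simplifies to c · σ⁴ = 0.180328 · 4.)

Var(X) = m_2 − m_1² = 4.721311 − 4 = 0.721311.


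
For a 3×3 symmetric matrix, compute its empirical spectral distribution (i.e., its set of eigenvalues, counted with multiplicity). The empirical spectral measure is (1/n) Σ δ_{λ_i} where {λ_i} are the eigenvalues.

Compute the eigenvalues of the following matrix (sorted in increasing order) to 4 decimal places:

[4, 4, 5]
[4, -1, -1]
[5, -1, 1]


Since M is real symmetric, all three eigenvalues are real; they are the roots of det(λI − M) = λ³ − (tr M) λ² + s λ − det M, where s is the sum of the principal 2×2 minors.
tr M = 4 + (-1) + 1 = 4.
s = (4·(-1) − 4²) + (4·1 − 5²) + ((-1)·1 − (-1)²) = -20 + (-21) + (-2) = -43.
det M (expand along row 1) = 4·(-2) − 4·9 + 5·1 = -39.
Characteristic polynomial: λ³ − 4λ² − 43λ + 39 = 0.
Substitute λ = y + (tr M)/3 = y + 1.333333 to remove the quadratic term: y³ + p·y + q = 0 with p = s − (tr M)²/3 = -48.333333 and q = −2(tr M)³/27 + (tr M)·s/3 − det M = -23.074074.
Three real roots ⇒ use the trigonometric (Viète) form: r = 2√(−p/3) = 8.027730, φ = arccos(3q/(p·r)) = arccos(0.178405) = 1.391432 rad.
y_k = r·cos(φ/3 − 2πk/3) for k = 0, 1, 2 gives y = 7.179635, -0.479678, -6.699957.
λ_k = y_k + 1.333333 gives λ = 8.5130, 0.8537, -5.3666 (check: the sum is 4.0000 = tr M).

Eigenvalues sorted in increasing order: [-5.3666, 0.8537, 8.5130].


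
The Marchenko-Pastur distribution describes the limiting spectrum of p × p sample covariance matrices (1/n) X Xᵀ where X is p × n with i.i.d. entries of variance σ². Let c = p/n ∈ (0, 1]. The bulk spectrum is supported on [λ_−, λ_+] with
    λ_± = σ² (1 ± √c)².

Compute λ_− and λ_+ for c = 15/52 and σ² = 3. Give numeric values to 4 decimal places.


c = 15/52 = 0.288462; √c = 0.537086.
λ_− = σ² (1 − √c)² = 3 · (1 − 0.537086)² = 3 · (0.462914)² = 0.642868.
λ_+ = σ² (1 + √c)² = 3 · (1 + 0.537086)² = 3 · (1.537086)² = 7.087902.

Rounded to 4 decimal places: λ_− ≈ 0.6429, λ_+ ≈ 7.0879.


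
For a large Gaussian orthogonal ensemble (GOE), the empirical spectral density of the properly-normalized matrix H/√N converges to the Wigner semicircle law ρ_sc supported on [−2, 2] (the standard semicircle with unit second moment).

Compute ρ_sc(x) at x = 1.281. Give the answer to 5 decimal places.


ρ_sc(x) = (1/(2π)) √(4 − x²). With x = 1.281:
  4 − x² = 4 − (1.281)² = 4 − 1.640961 = 2.359039.
  √(4 − x²) = 1.535916.
  1/(2π) = 0.159155.
  ρ_sc(1.281) = 0.159155 · 1.535916 = 0.244449.

Rounded to 5 decimal places: ρ_sc(1.281) ≈ 0.24445.


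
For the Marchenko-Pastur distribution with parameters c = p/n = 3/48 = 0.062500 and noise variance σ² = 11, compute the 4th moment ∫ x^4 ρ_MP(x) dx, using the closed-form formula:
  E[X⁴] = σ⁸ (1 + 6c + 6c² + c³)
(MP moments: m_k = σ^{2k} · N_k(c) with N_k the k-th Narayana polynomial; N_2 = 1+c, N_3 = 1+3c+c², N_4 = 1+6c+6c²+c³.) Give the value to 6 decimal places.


E[X⁴] = σ⁸ (1 + 6c + 6c² + c³) (fourth MP moment). With σ² = 11 (so σ⁸ = 14641) and c = 3/48 = 0.062500: E[X⁴] = 14641 · (1 + 6·0.062500 + 6·(0.062500)² + (0.062500)³) = 14641 · 1.398682.

So E[X^4] = 20478.097900.


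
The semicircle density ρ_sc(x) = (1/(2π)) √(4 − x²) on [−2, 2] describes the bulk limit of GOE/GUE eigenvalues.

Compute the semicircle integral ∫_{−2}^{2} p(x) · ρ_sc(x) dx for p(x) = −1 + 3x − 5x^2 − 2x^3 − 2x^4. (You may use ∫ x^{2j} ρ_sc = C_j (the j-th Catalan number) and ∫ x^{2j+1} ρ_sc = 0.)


Write p(x) = Σ a_i x^i, split into monomials and integrate each against ρ_sc separately.
Using ∫ x^{2j} ρ_sc = C_j = (1/(j+1)) C(2j, j) (Catalan numbers) and ∫ x^{2j+1} ρ_sc = 0 (odd monomials vanish by symmetry):
  i = 0 (even): a_0 · C_{0} = -1 · 1 = -1
  i = 1 (odd): ∫ x^1 ρ_sc = 0 (vanishes)
  i = 2 (even): a_2 · C_{1} = -5 · 1 = -5
  i = 3 (odd): ∫ x^3 ρ_sc = 0 (vanishes)
  i = 4 (even): a_4 · C_{2} = -2 · 2 = -4

Summing the contributions: ∫_{−2}^{2} p(x) ρ_sc(x) dx = (-1) + (-5) + (-4) = -10.


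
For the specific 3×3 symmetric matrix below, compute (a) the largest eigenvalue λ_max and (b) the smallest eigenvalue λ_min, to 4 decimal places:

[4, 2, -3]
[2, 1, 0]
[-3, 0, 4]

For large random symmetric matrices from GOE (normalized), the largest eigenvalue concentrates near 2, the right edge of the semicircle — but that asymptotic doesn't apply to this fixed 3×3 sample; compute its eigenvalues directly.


Since M is real symmetric, all three eigenvalues are real; they are the roots of det(λI − M) = λ³ − (tr M) λ² + s λ − det M, where s is the sum of the principal 2×2 minors.
tr M = 4 + 1 + 4 = 9.
s = (4·1 − 2²) + (4·4 − (-3)²) + (1·4 − 0²) = 0 + 7 + 4 = 11.
det M (expand along row 1) = 4·4 − 2·8 + (-3)·3 = -9.
Characteristic polynomial: λ³ − 9λ² + 11λ + 9 = 0.
Substitute λ = y + (tr M)/3 = y + 3.000000 to remove the quadratic term: y³ + p·y + q = 0 with p = s − (tr M)²/3 = -16.000000 and q = −2(tr M)³/27 + (tr M)·s/3 − det M = -12.000000.
Three real roots ⇒ use the trigonometric (Viète) form: r = 2√(−p/3) = 4.618802, φ = arccos(3q/(p·r)) = arccos(0.487139) = 1.061985 rad.
y_k = r·cos(φ/3 − 2πk/3) for k = 0, 1, 2 gives y = 4.332415, -0.779616, -3.552799.
λ_k = y_k + 3.000000 gives λ = 7.3324, 2.2204, -0.5528 (check: the sum is 9.0000 = tr M).

Hence λ_max = 7.3324 and λ_min = -0.5528.


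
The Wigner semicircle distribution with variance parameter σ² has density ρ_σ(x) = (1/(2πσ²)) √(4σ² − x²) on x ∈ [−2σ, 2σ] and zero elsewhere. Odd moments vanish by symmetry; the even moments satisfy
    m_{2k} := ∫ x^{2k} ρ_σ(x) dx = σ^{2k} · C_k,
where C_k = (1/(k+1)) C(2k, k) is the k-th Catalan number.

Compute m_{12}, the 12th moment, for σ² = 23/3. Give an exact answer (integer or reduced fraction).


By the scaled semicircle moment identity, m_{2k} = σ^{2k} · C_k with k = 6.
C_6 = (1/(k+1)) · C(2k, k) = (1/7) · C(12, 6) = (1/7) · 924 = 132.
σ^{2k} = (σ²)^k = (23/3)^6 = 148035889/729.

Therefore m_{12} = σ^{12} · C_6 = (148035889/729) · 132 = 6513579116/243.


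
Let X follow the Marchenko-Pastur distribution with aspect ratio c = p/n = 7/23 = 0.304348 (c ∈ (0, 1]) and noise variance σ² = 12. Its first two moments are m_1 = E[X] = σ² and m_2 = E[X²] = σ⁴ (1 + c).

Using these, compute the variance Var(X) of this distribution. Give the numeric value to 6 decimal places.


m_1 = E[X] = σ² = 12, so m_1² = 144.
m_2 = E[X²] = σ⁴ (1 + c) = 144 · (1 + 0.304348) = 144 · 1.304348 = 187.826087.
(Note m_2 − m_1² simplifies to c · σ⁴ = 0.304348 · 144.)

Var(X) = m_2 − m_1² = 187.826087 − 144 = 43.826087.


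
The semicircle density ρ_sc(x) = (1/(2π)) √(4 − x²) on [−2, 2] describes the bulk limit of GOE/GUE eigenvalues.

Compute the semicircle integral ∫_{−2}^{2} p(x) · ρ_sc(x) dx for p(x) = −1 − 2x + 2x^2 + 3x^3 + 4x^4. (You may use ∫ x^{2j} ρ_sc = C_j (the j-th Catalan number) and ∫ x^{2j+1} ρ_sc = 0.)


Write p(x) = Σ a_i x^i, split into monomials and integrate each against ρ_sc separately.
Using ∫ x^{2j} ρ_sc = C_j = (1/(j+1)) C(2j, j) (Catalan numbers) and ∫ x^{2j+1} ρ_sc = 0 (odd monomials vanish by symmetry):
  i = 0 (even): a_0 · C_{0} = -1 · 1 = -1
  i = 1 (odd): ∫ x^1 ρ_sc = 0 (vanishes)
  i = 2 (even): a_2 · C_{1} = 2 · 1 = 2
  i = 3 (odd): ∫ x^3 ρ_sc = 0 (vanishes)
  i = 4 (even): a_4 · C_{2} = 4 · 2 = 8

Summing the contributions: ∫_{−2}^{2} p(x) ρ_sc(x) dx = (-1) + 2 + 8 = 9.


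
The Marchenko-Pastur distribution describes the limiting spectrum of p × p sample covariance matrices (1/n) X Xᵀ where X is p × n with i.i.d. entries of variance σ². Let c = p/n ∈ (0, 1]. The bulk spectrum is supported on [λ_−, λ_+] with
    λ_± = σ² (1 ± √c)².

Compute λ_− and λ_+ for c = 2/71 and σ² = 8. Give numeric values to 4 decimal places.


c = 2/71 = 0.028169; √c = 0.167836.
λ_− = σ² (1 − √c)² = 8 · (1 − 0.167836)² = 8 · (0.832164)² = 5.539972.
λ_+ = σ² (1 + √c)² = 8 · (1 + 0.167836)² = 8 · (1.167836)² = 10.910732.

Rounded to 4 decimal places: λ_− ≈ 5.5400, λ_+ ≈ 10.9107.


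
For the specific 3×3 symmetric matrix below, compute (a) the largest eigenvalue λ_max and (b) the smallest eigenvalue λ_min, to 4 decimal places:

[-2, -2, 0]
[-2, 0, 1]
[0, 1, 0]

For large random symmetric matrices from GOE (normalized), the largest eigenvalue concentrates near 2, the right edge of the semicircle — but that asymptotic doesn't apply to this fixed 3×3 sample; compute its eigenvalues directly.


Since M is real symmetric, all three eigenvalues are real; they are the roots of det(λI − M) = λ³ − (tr M) λ² + s λ − det M, where s is the sum of the principal 2×2 minors.
tr M = -2 + 0 + 0 = -2.
s = ((-2)·0 − (-2)²) + ((-2)·0 − 0²) + (0·0 − 1²) = -4 + 0 + (-1) = -5.
det M (expand along row 1) = (-2)·(-1) − (-2)·0 + 0·(-2) = 2.
Characteristic polynomial: λ³ + 2λ² − 5λ − 2 = 0.
Substitute λ = y + (tr M)/3 = y − 0.666667 to remove the quadratic term: y³ + p·y + q = 0 with p = s − (tr M)²/3 = -6.333333 and q = −2(tr M)³/27 + (tr M)·s/3 − det M = 1.925926.
Three real roots ⇒ use the trigonometric (Viète) form: r = 2√(−p/3) = 2.905933, φ = arccos(3q/(p·r)) = arccos(-0.313937) = 1.890134 rad.
y_k = r·cos(φ/3 − 2πk/3) for k = 0, 1, 2 gives y = 2.347997, 0.308740, -2.656738.
λ_k = y_k − 0.666667 gives λ = 1.6813, -0.3579, -3.3234 (check: the sum is -2.0000 = tr M).

Hence λ_max = 1.6813 and λ_min = -3.3234.


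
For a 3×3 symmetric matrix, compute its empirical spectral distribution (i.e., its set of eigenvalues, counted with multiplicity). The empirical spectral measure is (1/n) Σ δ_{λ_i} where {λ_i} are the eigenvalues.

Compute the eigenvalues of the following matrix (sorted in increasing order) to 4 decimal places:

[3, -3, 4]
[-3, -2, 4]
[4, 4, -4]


Since M is real symmetric, all three eigenvalues are real; they are the roots of det(λI − M) = λ³ − (tr M) λ² + s λ − det M, where s is the sum of the principal 2×2 minors.
tr M = 3 + (-2) + (-4) = -3.
s = (3·(-2) − (-3)²) + (3·(-4) − 4²) + ((-2)·(-4) − 4²) = -15 + (-28) + (-8) = -51.
det M (expand along row 1) = 3·(-8) − (-3)·(-4) + 4·(-4) = -52.
Characteristic polynomial: λ³ + 3λ² − 51λ + 52 = 0.
Substitute λ = y + (tr M)/3 = y − 1.000000 to remove the quadratic term: y³ + p·y + q = 0 with p = s − (tr M)²/3 = -54.000000 and q = −2(tr M)³/27 + (tr M)·s/3 − det M = 105.000000.
Three real roots ⇒ use the trigonometric (Viète) form: r = 2√(−p/3) = 8.485281, φ = arccos(3q/(p·r)) = arccos(-0.687465) = 2.328789 rad.
y_k = r·cos(φ/3 − 2πk/3) for k = 0, 1, 2 gives y = 6.054560, 2.121188, -8.175748.
λ_k = y_k − 1.000000 gives λ = 5.0546, 1.1212, -9.1757 (check: the sum is -3.0000 = tr M).

Eigenvalues sorted in increasing order: [-9.1757, 1.1212, 5.0546].


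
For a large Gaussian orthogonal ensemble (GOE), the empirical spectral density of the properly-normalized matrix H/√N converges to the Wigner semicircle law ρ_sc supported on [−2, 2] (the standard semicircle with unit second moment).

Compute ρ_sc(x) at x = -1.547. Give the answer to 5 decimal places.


ρ_sc(x) = (1/(2π)) √(4 − x²). With x = -1.547:
  4 − x² = 4 − (-1.547)² = 4 − 2.393209 = 1.606791.
  √(4 − x²) = 1.267593.
  1/(2π) = 0.159155.
  ρ_sc(-1.547) = 0.159155 · 1.267593 = 0.201744.

Rounded to 5 decimal places: ρ_sc(-1.547) ≈ 0.20174.


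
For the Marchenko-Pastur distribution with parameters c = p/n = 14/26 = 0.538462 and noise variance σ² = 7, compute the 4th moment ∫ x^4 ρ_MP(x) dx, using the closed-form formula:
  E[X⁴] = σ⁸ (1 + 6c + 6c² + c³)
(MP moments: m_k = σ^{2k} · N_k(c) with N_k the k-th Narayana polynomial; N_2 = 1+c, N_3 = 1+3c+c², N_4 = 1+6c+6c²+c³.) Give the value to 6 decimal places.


E[X⁴] = σ⁸ (1 + 6c + 6c² + c³) (fourth MP moment). With σ² = 7 (so σ⁸ = 2401) and c = 14/26 = 0.538462: E[X⁴] = 2401 · (1 + 6·0.538462 + 6·(0.538462)² + (0.538462)³) = 2401 · 6.126536.

So E[X^4] = 14709.813382.


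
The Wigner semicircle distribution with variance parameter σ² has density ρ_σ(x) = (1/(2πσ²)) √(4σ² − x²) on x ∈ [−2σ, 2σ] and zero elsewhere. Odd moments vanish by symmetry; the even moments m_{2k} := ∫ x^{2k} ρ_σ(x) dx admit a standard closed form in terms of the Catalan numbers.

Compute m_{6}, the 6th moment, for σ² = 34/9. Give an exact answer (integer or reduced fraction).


By the scaled semicircle moment identity, m_{2k} = σ^{2k} · C_k with k = 3.
C_3 = (1/(k+1)) · C(2k, k) = (1/4) · C(6, 3) = (1/4) · 20 = 5.
σ^{2k} = (σ²)^k = (34/9)^3 = 39304/729.

Therefore m_{6} = σ^{6} · C_3 = (39304/729) · 5 = 196520/729.


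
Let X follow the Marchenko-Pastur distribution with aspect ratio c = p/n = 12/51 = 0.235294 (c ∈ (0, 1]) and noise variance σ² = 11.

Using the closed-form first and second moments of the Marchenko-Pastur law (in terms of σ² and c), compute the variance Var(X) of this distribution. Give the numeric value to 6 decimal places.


Recall the MP moments m_1 = E[X] = σ² and m_2 = E[X²] = σ⁴ (1 + c).
m_1 = E[X] = σ² = 11, so m_1² = 121.
m_2 = E[X²] = σ⁴ (1 + c) = 121 · (1 + 0.235294) = 121 · 1.235294 = 149.470588.
(Note m_2 − m_1² simplifies to c · σ⁴ = 0.235294 · 121.)

Var(X) = m_2 − m_1² = 149.470588 − 121 = 28.470588.


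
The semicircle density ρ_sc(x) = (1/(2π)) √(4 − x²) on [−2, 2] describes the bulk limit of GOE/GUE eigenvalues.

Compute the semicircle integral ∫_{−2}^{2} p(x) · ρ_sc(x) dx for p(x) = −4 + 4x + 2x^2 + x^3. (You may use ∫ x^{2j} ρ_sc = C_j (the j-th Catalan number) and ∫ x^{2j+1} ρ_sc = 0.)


Write p(x) = Σ a_i x^i, split into monomials and integrate each against ρ_sc separately.
Using ∫ x^{2j} ρ_sc = C_j = (1/(j+1)) C(2j, j) (Catalan numbers) and ∫ x^{2j+1} ρ_sc = 0 (odd monomials vanish by symmetry):
  i = 0 (even): a_0 · C_{0} = -4 · 1 = -4
  i = 1 (odd): ∫ x^1 ρ_sc = 0 (vanishes)
  i = 2 (even): a_2 · C_{1} = 2 · 1 = 2
  i = 3 (odd): ∫ x^3 ρ_sc = 0 (vanishes)

Summing the contributions: ∫_{−2}^{2} p(x) ρ_sc(x) dx = (-4) + 2 = -2.


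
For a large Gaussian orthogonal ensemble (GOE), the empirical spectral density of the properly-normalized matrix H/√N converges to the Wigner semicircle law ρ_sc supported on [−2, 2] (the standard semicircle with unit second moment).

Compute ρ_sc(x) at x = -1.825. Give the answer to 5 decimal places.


ρ_sc(x) = (1/(2π)) √(4 − x²). With x = -1.825:
  4 − x² = 4 − (-1.825)² = 4 − 3.330625 = 0.669375.
  √(4 − x²) = 0.818153.
  1/(2π) = 0.159155.
  ρ_sc(-1.825) = 0.159155 · 0.818153 = 0.130213.

Rounded to 5 decimal places: ρ_sc(-1.825) ≈ 0.13021.
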